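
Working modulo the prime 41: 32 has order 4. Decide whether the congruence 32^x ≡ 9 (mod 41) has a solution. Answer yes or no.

yes

⟨32⟩ has order 4; its elements mod 41 are {1, 9, 32, 40}.
9 is in this set.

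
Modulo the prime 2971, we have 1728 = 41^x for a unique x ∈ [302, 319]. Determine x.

315

Compute 41^302 mod 2971 = 1099, then multiply by 41 repeatedly:
  41^302=1099  41^303=494  41^304=2428  41^305=1505  41^306=2285
  41^307=1584  41^308=2553  41^309=688  41^310=1469  41^311=809
  41^312=488  41^313=2182  41^314=332  41^315=1728
Found 1728 at exponent 315.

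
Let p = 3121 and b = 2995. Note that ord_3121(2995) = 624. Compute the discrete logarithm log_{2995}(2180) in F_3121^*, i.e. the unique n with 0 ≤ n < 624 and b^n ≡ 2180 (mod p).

619

Baby-step giant-step with m = ceil(sqrt(624)) = 25.
Baby table (2995^j mod 3121 for j=0..24):
  0:1  1:2995  2:271  3:185  4:1658  5:199  6:3015  7:872
  8:2484  9:2237  10:2149  11:753  12:1873  13:1198  14:1981  15:74
  16:39  17:1328  18:1206  19:973  20:2242  21:1519  22:2108  23:2798
  24:125
Giant step factor: 2995^(-25) ≡ 452 (mod 3121).
Scan 2180·452^i mod 3121 for i = 0, 1, …:
  i=0: 2180   i=1: 2245   i=2: 415   i=3: 320
  i=4: 1074   i=5: 1693   i=6: 591   i=7: 1847
  i=8: 1537   i=9: 1862     …   i=23: 2481
  i=24: 973
Match at i=24, j=19: n = 24·25 + 19 = 619.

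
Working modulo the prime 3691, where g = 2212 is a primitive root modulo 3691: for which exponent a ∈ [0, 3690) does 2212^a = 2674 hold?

1784

Baby-step giant-step with m = ceil(sqrt(3690)) = 61.
Baby table (2212^j mod 3691 for j=0..60):
  0:1  1:2212  2:2369  3:2699  4:1841  5:1119  6:2258  7:773
  8:943  9:501  10:912  11:2058  12:1293  13:3282  14:3278  15:1812
  16:3409  17:3686  18:13  19:2919  20:1269  21:1868  22:1787  23:3474
  24:3517  25:2667  26:1186  27:2822  28:783  29:917  30:2045  31:2065
  32:2013  33:1410  34:25  35:3626  36:169  37:1037  38:1733  39:2138
  40:1085  41:870  42:1429  43:1452  44:654  45:3467  46:2797  47:848
  48:748  49:1008  50:332  51:3566  52:325  53:2846  54:2197  55:2408
  56:383  57:1957  58:3032  59:237  60:122
Giant step factor: 2212^(-61) ≡ 1017 (mod 3691).
Scan 2674·1017^i mod 3691 for i = 0, 1, …:
  i=0: 2674   i=1: 2882   i=2: 340   i=3: 2517
  i=4: 1926   i=5: 2512   i=6: 532   i=7: 2158
  i=8: 2232   i=9: 3670     …   i=28: 2506
  i=29: 1812
Match at i=29, j=15: a = 29·61 + 15 = 1784.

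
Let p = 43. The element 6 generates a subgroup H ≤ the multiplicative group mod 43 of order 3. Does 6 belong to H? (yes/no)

yes

6 ∈ ⟨6⟩ iff 6^3 ≡ 1 (mod 43), since |⟨6⟩| = 3.
6^3 mod 43 = 1.
Since 1 = 1, 6 lies in the subgroup.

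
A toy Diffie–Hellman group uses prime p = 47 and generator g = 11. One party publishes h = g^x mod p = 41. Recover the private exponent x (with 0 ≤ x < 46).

35

Baby-step giant-step with m = ceil(sqrt(46)) = 7.
Baby table (11^j mod 47 for j=0..6):
  0:1  1:11  2:27  3:15  4:24  5:29  6:37
Giant step factor: 11^(-7) ≡ 44 (mod 47).
Scan 41·44^i mod 47 for i = 0, 1, …:
  i=0: 41   i=1: 18   i=2: 40   i=3: 21
  i=4: 31   i=5: 1
Match at i=5, j=0: x = 5·7 + 0 = 35.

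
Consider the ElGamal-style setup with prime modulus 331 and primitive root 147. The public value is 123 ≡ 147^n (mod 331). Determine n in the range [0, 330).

98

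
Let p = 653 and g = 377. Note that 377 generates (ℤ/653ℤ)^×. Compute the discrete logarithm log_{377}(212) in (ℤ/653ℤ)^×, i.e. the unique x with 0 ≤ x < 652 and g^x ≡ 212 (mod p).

452

Baby-step giant-step with m = ceil(sqrt(652)) = 26.
Baby table (377^j mod 653 for j=0..25):
  0:1  1:377  2:428  3:65  4:344  5:394  6:307  7:158
  8:143  9:365  10:475  11:153  12:217  13:184  14:150  15:392
  16:206  17:608  18:13  19:330  20:340  21:192  22:554  23:551
  24:73  25:95
Giant step factor: 377^(-26) ≡ 111 (mod 653).
Scan 212·111^i mod 653 for i = 0, 1, …:
  i=0: 212   i=1: 24   i=2: 52   i=3: 548
  i=4: 99   i=5: 541   i=6: 628   i=7: 490
  i=8: 191   i=9: 305     …   i=16: 169
  i=17: 475
Match at i=17, j=10: x = 17·26 + 10 = 452.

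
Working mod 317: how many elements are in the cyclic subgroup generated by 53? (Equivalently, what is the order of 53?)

The order of 53 must divide p − 1 = 316 = 2^2 · 79.
Divisors: 1, 2, 4, 79, 158, 316.
Check each in increasing order: 53^1 ≡ 53;  53^2 ≡ 273;  53^4 ≡ 34;  53^79 ≡ 316;  53^158 ≡ 1.
Smallest exponent giving 1 is 158.

158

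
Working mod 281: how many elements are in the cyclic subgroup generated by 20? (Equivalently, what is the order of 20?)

140

The order of 20 must divide p − 1 = 280 = 2^3 · 5 · 7.
Divisors: 1, 2, 4, 5, 7, 8, 10, 14, 20, 28, 35, 40, 56, 70, 140, 280.
Check each in increasing order: 20^1 ≡ 20;  20^2 ≡ 119;  20^4 ≡ 111;  20^5 ≡ 253;  20^7 ≡ 40;  20^8 ≡ 238;  20^10 ≡ 222;  20^14 ≡ 195;  20^20 ≡ 109;  20^28 ≡ 90;  20^35 ≡ 228;  20^40 ≡ 79;  20^56 ≡ 232;  20^70 ≡ 280;  20^140 ≡ 1.
Smallest exponent giving 1 is 140.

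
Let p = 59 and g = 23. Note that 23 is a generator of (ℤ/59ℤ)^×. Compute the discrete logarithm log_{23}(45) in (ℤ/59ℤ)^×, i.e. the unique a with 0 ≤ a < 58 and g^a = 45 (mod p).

Baby-step giant-step with m = ceil(sqrt(58)) = 8.
Baby table (23^j mod 59 for j=0..7):
  0:1  1:23  2:57  3:13  4:4  5:33  6:51  7:52
Giant step factor: 23^(-8) ≡ 48 (mod 59).
Scan 45·48^i mod 59 for i = 0, 1, …:
  i=0: 45   i=1: 36   i=2: 17   i=3: 49
  i=4: 51
Match at i=4, j=6: a = 4·8 + 6 = 38.

38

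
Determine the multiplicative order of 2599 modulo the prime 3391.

565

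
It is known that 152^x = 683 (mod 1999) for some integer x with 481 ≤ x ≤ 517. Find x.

Compute 152^481 mod 1999 = 683, then multiply by 152 repeatedly:
  152^481=683
Found 683 at exponent 481.

481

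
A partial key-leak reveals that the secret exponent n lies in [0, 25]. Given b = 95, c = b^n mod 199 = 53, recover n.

Compute 95^0 mod 199 = 1, then multiply by 95 repeatedly:
  95^0=1  95^1=95  95^2=70  95^3=83  95^4=124
  95^5=39  95^6=123  95^7=143  95^8=53
Found 53 at exponent 8.

8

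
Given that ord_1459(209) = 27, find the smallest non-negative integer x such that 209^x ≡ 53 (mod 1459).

Successive powers of 209 modulo 1459:
  209^0=1  209^1=209  209^2=1370  209^3=366  209^4=626  209^5=983
  209^6=1187  209^7=53
So 209^7 ≡ 53 (mod 1459), giving x = 7.

7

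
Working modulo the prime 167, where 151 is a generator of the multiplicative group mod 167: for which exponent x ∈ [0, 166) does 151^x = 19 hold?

Baby-step giant-step with m = ceil(sqrt(166)) = 13.
Baby table (151^j mod 167 for j=0..12):
  0:1  1:151  2:89  3:79  4:72  5:17  6:62  7:10
  8:7  9:55  10:122  11:52  12:3
Giant step factor: 151^(-13) ≡ 80 (mod 167).
Scan 19·80^i mod 167 for i = 0, 1, …:
  i=0: 19   i=1: 17
Match at i=1, j=5: x = 1·13 + 5 = 18.

18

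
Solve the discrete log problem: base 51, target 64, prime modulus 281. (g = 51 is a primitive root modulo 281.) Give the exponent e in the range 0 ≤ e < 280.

Baby-step giant-step with m = ceil(sqrt(280)) = 17.
Baby table (51^j mod 281 for j=0..16):
  0:1  1:51  2:72  3:19  4:126  5:244  6:80  7:146
  8:140  9:115  10:245  11:131  12:218  13:159  14:241  15:208
  16:211
Giant step factor: 51^(-17) ≡ 237 (mod 281).
Scan 64·237^i mod 281 for i = 0, 1, …:
  i=0: 64   i=1: 275   i=2: 264   i=3: 186
  i=4: 246   i=5: 135   i=6: 242   i=7: 30
  i=8: 85   i=9: 194   i=10: 175   i=11: 168
  i=12: 195   i=13: 131
Match at i=13, j=11: e = 13·17 + 11 = 232.

232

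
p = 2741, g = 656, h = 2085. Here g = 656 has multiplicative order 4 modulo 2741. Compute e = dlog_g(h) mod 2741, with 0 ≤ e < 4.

3

Successive powers of 656 modulo 2741:
  656^0=1  656^1=656  656^2=2740  656^3=2085
So 656^3 ≡ 2085 (mod 2741), giving e = 3.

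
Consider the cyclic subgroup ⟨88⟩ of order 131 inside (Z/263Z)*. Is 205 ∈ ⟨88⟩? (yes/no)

yes

205 ∈ ⟨88⟩ iff 205^131 ≡ 1 (mod 263), since |⟨88⟩| = 131.
205^131 mod 263 = 1.
Since 1 = 1, 205 lies in the subgroup.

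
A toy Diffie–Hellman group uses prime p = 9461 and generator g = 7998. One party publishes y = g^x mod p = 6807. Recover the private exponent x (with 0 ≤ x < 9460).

Baby-step giant-step with m = ceil(sqrt(9460)) = 98.
Baby table (7998^j mod 9461 for j=0..97):
  0:1  1:7998  2:2183  3:4089  4:6606  5:4564  6:2334  7:779
  8:5104  9:7038  10:6435  11:8751  12:7481  13:1674  14:1337  15:2396
  16:4683  17:7996  18:5109  19:9184  20:7889  21:813  22:2667  23:5572
  24:3546  25:6291  26:1820  27:5342  28:8901  29:5634  30:7450  31:9183
  32:9352  33:8091  34:8039  35:8427  36:8443  37:3957  38:1041  39:238
  40:1863  41:8660  42:8160  43:1702  44:7678  45:6754  46:5643  47:3744
  48:447  49:8309  50:1318  51:1810  52:1050  53:5993  54:2588  55:7617
  56:1387  57:4934  58:301  59:4304  60:4274  61:859  62:1596  63:1919
  64:2420  65:7415  66:3622  67:8635  68:6891  69:3893  70:63  71:2441
  72:5075  73:2160  74:9355  75:3702  76:5127  77:1772  78:9339  79:8188
  80:8043  81:2575  82:7714  83:1391  84:8543  85:9033  86:1738  87:2315
  88:193  89:1471  90:5035  91:3914  92:7184  93:979  94:5795  95:8432
  96:1128  97:5411
Giant step factor: 7998^(-98) ≡ 1797 (mod 9461).
Scan 6807·1797^i mod 9461 for i = 0, 1, …:
  i=0: 6807   i=1: 8567   i=2: 1852   i=3: 7233
  i=4: 7748   i=5: 6025   i=6: 3541   i=7: 5385
  i=8: 7703   i=9: 848     …   i=44: 7524
  i=45: 859
Match at i=45, j=61: x = 45·98 + 61 = 4471.

4471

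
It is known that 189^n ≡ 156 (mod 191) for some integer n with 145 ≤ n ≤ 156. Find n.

154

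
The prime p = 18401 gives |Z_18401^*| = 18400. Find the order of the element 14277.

18400

The order of 14277 must divide p − 1 = 18400 = 2^5 · 5^2 · 23.
Divisors: 1, 2, 4, 5, 8, 10, 16, 20, 23, 25, 32, 40, 46, 50, 80, 92, 100, 115, 160, 184, 200, 230, 368, 400, 460, 575, 736, 800, 920, 1150, 1840, 2300, 3680, 4600, 9200, 18400.
Check each in increasing order: 14277^1 ≡ 14277;  14277^2 ≡ 4852;  14277^4 ≡ 7025;  14277^5 ≡ 10475;  14277^8 ≡ 17544;  14277^10 ≡ 462;  14277^16 ≡ 16810;  14277^20 ≡ 11033;  14277^23 ≡ 11141;  14277^25 ≡ 12395;  14277^32 ≡ 10344;  14277^40 ≡ 4474;  14277^46 ≡ 7136;  14277^50 ≡ 6076;  14277^80 ≡ 14789;  14277^92 ≡ 6929;  14277^100 ≡ 5370;  14277^115 ≡ 3794;  14277^160 ≡ 235;  14277^184 ≡ 2832;  14277^200 ≡ 2533;  14277^230 ≡ 4854;  14277^368 ≡ 15789;  14277^400 ≡ 12541;  14277^460 ≡ 8036;  14277^575 ≡ 16528;  14277^736 ≡ 14174;  14277^800 ≡ 3334;  14277^920 ≡ 8187;  14277^1150 ≡ 11939;  14277^1840 ≡ 10527;  14277^2300 ≡ 5575;  14277^3680 ≡ 6907;  14277^4600 ≡ 1336;  14277^9200 ≡ 18400;  14277^18400 ≡ 1.
Smallest exponent giving 1 is 18400.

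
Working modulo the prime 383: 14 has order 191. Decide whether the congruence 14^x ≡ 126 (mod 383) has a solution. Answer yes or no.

yes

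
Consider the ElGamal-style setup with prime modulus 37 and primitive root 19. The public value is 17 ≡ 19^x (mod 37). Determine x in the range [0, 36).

29

Successive powers of 19 modulo 37:
  19^0=1  19^1=19  19^2=28  19^3=14  19^4=7  19^5=22
  19^6=11  19^7=24  19^8=12  19^9=6  19^10=3  19^11=20
  19^12=10  19^13=5  19^14=21  19^15=29  19^16=33  19^17=35
  19^18=36  19^19=18  19^20=9  19^21=23  19^22=30  19^23=15
  19^24=26  19^25=13  19^26=25  19^27=31  19^28=34  19^29=17
So 19^29 ≡ 17 (mod 37), giving x = 29.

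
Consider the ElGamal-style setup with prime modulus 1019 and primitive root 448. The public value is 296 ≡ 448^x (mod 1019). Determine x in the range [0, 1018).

344

Baby-step giant-step with m = ceil(sqrt(1018)) = 32.
Baby table (448^j mod 1019 for j=0..31):
  0:1  1:448  2:980  3:870  4:502  5:716  6:802  7:608
  8:311  9:744  10:99  11:535  12:215  13:534  14:786  15:573
  16:935  17:71  18:219  19:288  20:630  21:996  22:905  23:897
  24:370  25:682  26:855  27:915  28:282  29:999  30:211  31:780
Giant step factor: 448^(-32) ≡ 397 (mod 1019).
Scan 296·397^i mod 1019 for i = 0, 1, …:
  i=0: 296   i=1: 327   i=2: 406   i=3: 180
  i=4: 130   i=5: 660   i=6: 137   i=7: 382
  i=8: 842   i=9: 42   i=10: 370
Match at i=10, j=24: x = 10·32 + 24 = 344.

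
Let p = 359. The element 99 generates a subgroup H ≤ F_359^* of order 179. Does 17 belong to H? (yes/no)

yes

17 ∈ ⟨99⟩ iff 17^179 ≡ 1 (mod 359), since |⟨99⟩| = 179.
17^179 mod 359 = 1.
Since 1 = 1, 17 lies in the subgroup.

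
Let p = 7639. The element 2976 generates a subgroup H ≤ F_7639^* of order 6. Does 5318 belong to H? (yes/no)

no

5318 ∈ ⟨2976⟩ iff 5318^6 ≡ 1 (mod 7639), since |⟨2976⟩| = 6.
5318^6 mod 7639 = 5173.
Since 5173 ≠ 1, 5318 does not lie in the subgroup.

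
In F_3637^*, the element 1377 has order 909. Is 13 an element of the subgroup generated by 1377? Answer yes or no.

no

13 ∈ ⟨1377⟩ iff 13^909 ≡ 1 (mod 3637), since |⟨1377⟩| = 909.
13^909 mod 3637 = 3636.
Since 3636 ≠ 1, 13 does not lie in the subgroup.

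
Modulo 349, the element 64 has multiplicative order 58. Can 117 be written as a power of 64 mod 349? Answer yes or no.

no

117 ∈ ⟨64⟩ iff 117^58 ≡ 1 (mod 349), since |⟨64⟩| = 58.
117^58 mod 349 = 123.
Since 123 ≠ 1, 117 does not lie in the subgroup.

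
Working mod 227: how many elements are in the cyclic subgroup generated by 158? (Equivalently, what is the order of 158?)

The order of 158 must divide p − 1 = 226 = 2 · 113.
Divisors: 1, 2, 113, 226.
Check each in increasing order: 158^1 ≡ 158;  158^2 ≡ 221;  158^113 ≡ 226;  158^226 ≡ 1.
Smallest exponent giving 1 is 226.

226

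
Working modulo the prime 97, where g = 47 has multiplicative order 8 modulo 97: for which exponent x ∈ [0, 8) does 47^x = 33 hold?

Successive powers of 47 modulo 97:
  47^0=1  47^1=47  47^2=75  47^3=33
So 47^3 ≡ 33 (mod 97), giving x = 3.

3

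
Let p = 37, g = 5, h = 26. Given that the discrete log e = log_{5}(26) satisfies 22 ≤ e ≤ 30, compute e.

Compute 5^22 mod 37 = 4, then multiply by 5 repeatedly:
  5^22=4  5^23=20  5^24=26
Found 26 at exponent 24.

24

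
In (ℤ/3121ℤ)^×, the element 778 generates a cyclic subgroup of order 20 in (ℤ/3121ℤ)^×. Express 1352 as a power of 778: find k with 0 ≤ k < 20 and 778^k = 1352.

Successive powers of 778 modulo 3121:
  778^0=1  778^1=778  778^2=2931  778^3=1988  778^4=1769  778^5=3042
  778^6=958  778^7=2526  778^8=2119  778^9=694  778^10=3120  778^11=2343
  778^12=190  778^13=1133  778^14=1352
So 778^14 ≡ 1352 (mod 3121), giving k = 14.

14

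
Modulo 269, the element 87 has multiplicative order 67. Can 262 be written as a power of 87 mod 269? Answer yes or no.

no

262 ∈ ⟨87⟩ iff 262^67 ≡ 1 (mod 269), since |⟨87⟩| = 67.
262^67 mod 269 = 187.
Since 187 ≠ 1, 262 does not lie in the subgroup.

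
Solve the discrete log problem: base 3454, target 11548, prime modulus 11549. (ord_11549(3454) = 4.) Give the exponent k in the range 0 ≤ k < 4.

2

Successive powers of 3454 modulo 11549:
  3454^0=1  3454^1=3454  3454^2=11548
So 3454^2 ≡ 11548 (mod 11549), giving k = 2.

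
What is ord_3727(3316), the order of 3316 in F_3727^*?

The order of 3316 must divide p − 1 = 3726 = 2 · 3^4 · 23.
Divisors: 1, 2, 3, 6, 9, 18, 23, 27, 46, 54, 69, 81, 138, 162, 207, 414, 621, 1242, 1863, 3726.
Check each in increasing order: 3316^1 ≡ 3316;  3316^2 ≡ 1206;  3316^3 ≡ 25;  3316^6 ≡ 625;  3316^9 ≡ 717;  3316^18 ≡ 3490;  3316^23 ≡ 2836;  3316^27 ≡ 1513;  3316^46 ≡ 30;  3316^54 ≡ 791;  3316^69 ≡ 3086;  3316^81 ≡ 416;  3316^138 ≡ 911;  3316^162 ≡ 1614;  3316^207 ≡ 1188;  3316^414 ≡ 2538;  3316^621 ≡ 1.
Smallest exponent giving 1 is 621.

621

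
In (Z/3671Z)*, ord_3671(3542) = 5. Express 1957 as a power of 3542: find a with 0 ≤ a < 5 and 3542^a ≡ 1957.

2

Successive powers of 3542 modulo 3671:
  3542^0=1  3542^1=3542  3542^2=1957
So 3542^2 ≡ 1957 (mod 3671), giving a = 2.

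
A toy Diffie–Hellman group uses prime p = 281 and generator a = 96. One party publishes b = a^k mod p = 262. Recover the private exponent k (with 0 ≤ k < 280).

101

Baby-step giant-step with m = ceil(sqrt(280)) = 17.
Baby table (96^j mod 281 for j=0..16):
  0:1  1:96  2:224  3:148  4:158  5:275  6:267  7:61
  8:236  9:176  10:36  11:84  12:196  13:270  14:68  15:65
  16:58
Giant step factor: 96^(-17) ≡ 27 (mod 281).
Scan 262·27^i mod 281 for i = 0, 1, …:
  i=0: 262   i=1: 49   i=2: 199   i=3: 34
  i=4: 75   i=5: 58
Match at i=5, j=16: k = 5·17 + 16 = 101.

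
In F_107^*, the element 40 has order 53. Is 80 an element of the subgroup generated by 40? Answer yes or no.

80 ∈ ⟨40⟩ iff 80^53 ≡ 1 (mod 107), since |⟨40⟩| = 53.
80^53 mod 107 = 106.
Since 106 ≠ 1, 80 does not lie in the subgroup.

no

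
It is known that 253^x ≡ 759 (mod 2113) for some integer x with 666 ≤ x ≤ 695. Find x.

671

Compute 253^666 mod 2113 = 385, then multiply by 253 repeatedly:
  253^666=385  253^667=207  253^668=1659  253^669=1353  253^670=3
  253^671=759
Found 759 at exponent 671.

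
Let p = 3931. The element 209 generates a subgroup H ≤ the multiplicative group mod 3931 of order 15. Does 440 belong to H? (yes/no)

yes

⟨209⟩ has order 15; its elements mod 3931 are {1, 209, 241, 440, 561, 617, 981, 1547, 3047, 3118, 3161, 3197, 3250, 3313, 3834}.
440 is in this set.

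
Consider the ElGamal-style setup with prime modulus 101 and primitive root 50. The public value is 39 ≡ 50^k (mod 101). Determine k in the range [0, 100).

Successive powers of 50 modulo 101:
  50^0=1  50^1=50  50^2=76  50^3=63  50^4=19  50^5=41
  50^6=30  50^7=86  50^8=58  50^9=72  50^10=65  50^11=18
  50^12=92  50^13=55  50^14=23  50^15=39
So 50^15 ≡ 39 (mod 101), giving k = 15.

15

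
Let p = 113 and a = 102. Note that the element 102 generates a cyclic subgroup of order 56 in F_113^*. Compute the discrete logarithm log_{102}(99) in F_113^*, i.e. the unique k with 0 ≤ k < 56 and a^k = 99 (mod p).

54

Baby-step giant-step with m = ceil(sqrt(56)) = 8.
Baby table (102^j mod 113 for j=0..7):
  0:1  1:102  2:8  3:25  4:64  5:87  6:60  7:18
Giant step factor: 102^(-8) ≡ 109 (mod 113).
Scan 99·109^i mod 113 for i = 0, 1, …:
  i=0: 99   i=1: 56   i=2: 2   i=3: 105
  i=4: 32   i=5: 98   i=6: 60
Match at i=6, j=6: k = 6·8 + 6 = 54.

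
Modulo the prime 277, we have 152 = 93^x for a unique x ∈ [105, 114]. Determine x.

111

Compute 93^105 mod 277 = 104, then multiply by 93 repeatedly:
  93^105=104  93^106=254  93^107=77  93^108=236  93^109=65
  93^110=228  93^111=152
Found 152 at exponent 111.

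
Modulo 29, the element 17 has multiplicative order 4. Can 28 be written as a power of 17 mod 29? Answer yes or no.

yes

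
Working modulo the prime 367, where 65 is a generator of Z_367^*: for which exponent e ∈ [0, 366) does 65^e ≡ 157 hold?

Baby-step giant-step with m = ceil(sqrt(366)) = 20.
Baby table (65^j mod 367 for j=0..19):
  0:1  1:65  2:188  3:109  4:112  5:307  6:137  7:97
  8:66  9:253  10:297  11:221  12:52  13:77  14:234  15:163
  16:319  17:183  18:151  19:273
Giant step factor: 65^(-20) ≡ 202 (mod 367).
Scan 157·202^i mod 367 for i = 0, 1, …:
  i=0: 157   i=1: 152   i=2: 243   i=3: 275
  i=4: 133   i=5: 75   i=6: 103   i=7: 254
  i=8: 295   i=9: 136   i=10: 314   i=11: 304
  i=12: 119   i=13: 183
Match at i=13, j=17: e = 13·20 + 17 = 277.

277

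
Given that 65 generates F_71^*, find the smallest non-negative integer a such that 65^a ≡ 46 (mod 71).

63

Baby-step giant-step with m = ceil(sqrt(70)) = 9.
Baby table (65^j mod 71 for j=0..8):
  0:1  1:65  2:36  3:68  4:18  5:34  6:9  7:17
  8:40
Giant step factor: 65^(-9) ≡ 21 (mod 71).
Scan 46·21^i mod 71 for i = 0, 1, …:
  i=0: 46   i=1: 43   i=2: 51   i=3: 6
  i=4: 55   i=5: 19   i=6: 44   i=7: 1
Match at i=7, j=0: a = 7·9 + 0 = 63.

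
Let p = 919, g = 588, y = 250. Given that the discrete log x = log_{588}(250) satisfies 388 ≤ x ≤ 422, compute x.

414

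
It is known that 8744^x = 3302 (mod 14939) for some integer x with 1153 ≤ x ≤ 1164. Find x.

1160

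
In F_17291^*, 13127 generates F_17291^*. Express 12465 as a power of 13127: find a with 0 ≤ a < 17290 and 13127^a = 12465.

15688

Baby-step giant-step with m = ceil(sqrt(17290)) = 132.
Baby table (13127^j mod 17291 for j=0..131):
  0:1  1:13127  2:13314  3:12741  4:12555  5:8964  6:5173  7:4214
  8:3269  9:13192  10:2019  11:13601  12:10752  13:12362  14:17230  15:11930
  16:523  17:894  18:12240  19:6508  20:12976  21:2311  22:8083  23:7965
  24:15169  25:307  26:1186  27:6722  28:3721  29:15783  30:2679  31:14630
  32:14164  33:705  34:3850  35:14648  36:8376  37:15574  38:8405  39:15855
  40:14109  41:4942  42:15093  43:5533  44:9491  45:6702  46:546  47:8868
  48:7224  49:5604  50:7794  51:991  52:6025  53:1141  54:3901  55:9776
  56:13041  57:8307  58:8943  59:6162  60:1276  61:12364  62:8902  63:3976
  64:8714  65:8713  66:12877  67:16854  68:4113  69:8849  70:17176  71:12003
  72:7789  73:4520  74:8619  75:6600  76:10290  77:16829  78:4467  79:4528
  80:9889  81:9366  82:8472  83:13523  84:7015  85:11330  86:9019  87:936
  88:10262  89:12384  90:12077  91:10891  92:4169  93:448  94:1956  95:16568
  96:1938  97:5065  98:4360  99:510  100:3153  101:12068  102:13785  103:5380
  104:6816  105:9998  106:5056  107:7254  108:1721  109:9521  110:2819  111:2273
  112:10696  113:3472  114:15159  115:7365  116:6374  117:349  118:16499  119:12598
  120:2822  121:7072  122:16056  123:7113  124:951  125:16966  126:4602  127:12991
  128:9015  129:301  130:8879  131:13293
Giant step factor: 13127^(-132) ≡ 4205 (mod 17291).
Scan 12465·4205^i mod 17291 for i = 0, 1, …:
  i=0: 12465   i=1: 6304   i=2: 1217   i=3: 16640
  i=4: 11814   i=5: 827   i=6: 2044   i=7: 1393
  i=8: 13207   i=9: 14034     …   i=117: 3617
  i=118: 10696
Match at i=118, j=112: a = 118·132 + 112 = 15688.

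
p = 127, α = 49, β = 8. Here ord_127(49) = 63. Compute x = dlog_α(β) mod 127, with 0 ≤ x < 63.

36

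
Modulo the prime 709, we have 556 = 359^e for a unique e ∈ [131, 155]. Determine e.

Compute 359^131 mod 709 = 640, then multiply by 359 repeatedly:
  359^131=640  359^132=44  359^133=198  359^134=182  359^135=110
  359^136=495  359^137=455  359^138=275  359^139=174  359^140=74
  359^141=333  359^142=435  359^143=185  359^144=478  359^145=24
  359^146=108  359^147=486  359^148=60  359^149=270  359^150=506
  359^151=150  359^152=675  359^153=556
Found 556 at exponent 153.

153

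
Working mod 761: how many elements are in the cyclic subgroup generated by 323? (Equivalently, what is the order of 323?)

95

The order of 323 must divide p − 1 = 760 = 2^3 · 5 · 19.
Divisors: 1, 2, 4, 5, 8, 10, 19, 20, 38, 40, 76, 95, 152, 190, 380, 760.
Check each in increasing order: 323^1 ≡ 323;  323^2 ≡ 72;  323^4 ≡ 618;  323^5 ≡ 232;  323^8 ≡ 663;  323^10 ≡ 554;  323^19 ≡ 168;  323^20 ≡ 233;  323^38 ≡ 67;  323^40 ≡ 258;  323^76 ≡ 684;  323^95 ≡ 1.
Smallest exponent giving 1 is 95.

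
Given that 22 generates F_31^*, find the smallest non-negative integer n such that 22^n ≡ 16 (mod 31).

Successive powers of 22 modulo 31:
  22^0=1  22^1=22  22^2=19  22^3=15  22^4=20  22^5=6
  22^6=8  22^7=21  22^8=28  22^9=27  22^10=5  22^11=17
  22^12=2  22^13=13  22^14=7  22^15=30  22^16=9  22^17=12
  22^18=16
So 22^18 ≡ 16 (mod 31), giving n = 18.

18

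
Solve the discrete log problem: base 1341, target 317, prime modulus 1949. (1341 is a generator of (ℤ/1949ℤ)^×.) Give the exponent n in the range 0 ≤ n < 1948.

Baby-step giant-step with m = ceil(sqrt(1948)) = 45.
Baby table (1341^j mod 1949 for j=0..44):
  0:1  1:1341  2:1303  3:1019  4:230  5:488  6:1493  7:490
  8:277  9:1147  10:366  11:1607  12:1342  13:695  14:373  15:1249
  16:718  17:32  18:34  19:767  20:1424  21:1513  22:24  23:1000
  24:88  25:1068  26:1622  27:18  28:750  29:66  30:801  31:242
  32:988  33:1537  34:1024  35:1088  36:1156  37:741  38:1640  39:768
  40:816  41:867  42:1043  43:1230  44:576
Giant step factor: 1341^(-45) ≡ 1742 (mod 1949).
Scan 317·1742^i mod 1949 for i = 0, 1, …:
  i=0: 317   i=1: 647   i=2: 552   i=3: 727
  i=4: 1533   i=5: 356   i=6: 370   i=7: 1370
  i=8: 964   i=9: 1199     …   i=30: 775
  i=31: 1342
Match at i=31, j=12: n = 31·45 + 12 = 1407.

1407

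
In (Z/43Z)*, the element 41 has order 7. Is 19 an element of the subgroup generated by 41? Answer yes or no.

19 ∈ ⟨41⟩ iff 19^7 ≡ 1 (mod 43), since |⟨41⟩| = 7.
19^7 mod 43 = 37.
Since 37 ≠ 1, 19 does not lie in the subgroup.

no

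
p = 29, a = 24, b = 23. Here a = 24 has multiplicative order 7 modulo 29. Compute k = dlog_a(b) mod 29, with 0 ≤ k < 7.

Successive powers of 24 modulo 29:
  24^0=1  24^1=24  24^2=25  24^3=20  24^4=16  24^5=7
  24^6=23
So 24^6 ≡ 23 (mod 29), giving k = 6.

6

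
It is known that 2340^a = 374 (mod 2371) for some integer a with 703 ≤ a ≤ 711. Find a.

709

Compute 2340^703 mod 2371 = 1871, then multiply by 2340 repeatedly:
  2340^703=1871  2340^704=1274  2340^705=813  2340^706=878  2340^707=1234
  2340^708=2053  2340^709=374
Found 374 at exponent 709.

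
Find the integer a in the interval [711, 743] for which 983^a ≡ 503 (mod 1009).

Compute 983^711 mod 1009 = 965, then multiply by 983 repeatedly:
  983^711=965  983^712=135  983^713=526  983^714=450  983^715=408
  983^716=491  983^717=351  983^718=964  983^719=161  983^720=859
  983^721=873  983^722=509  983^723=892  983^724=15  983^725=619
  983^726=50  983^727=718  983^728=503
Found 503 at exponent 728.

728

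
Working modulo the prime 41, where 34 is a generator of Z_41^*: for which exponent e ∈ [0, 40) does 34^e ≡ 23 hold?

Successive powers of 34 modulo 41:
  34^0=1  34^1=34  34^2=8  34^3=26  34^4=23
So 34^4 ≡ 23 (mod 41), giving e = 4.

4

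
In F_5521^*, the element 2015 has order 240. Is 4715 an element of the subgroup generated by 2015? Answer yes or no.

yes

4715 ∈ ⟨2015⟩ iff 4715^240 ≡ 1 (mod 5521), since |⟨2015⟩| = 240.
4715^240 mod 5521 = 1.
Since 1 = 1, 4715 lies in the subgroup.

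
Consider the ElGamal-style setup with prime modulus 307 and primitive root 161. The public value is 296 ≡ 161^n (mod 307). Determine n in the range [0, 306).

97

Baby-step giant-step with m = ceil(sqrt(306)) = 18.
Baby table (161^j mod 307 for j=0..17):
  0:1  1:161  2:133  3:230  4:190  5:197  6:96  7:106
  8:181  9:283  10:127  11:185  12:6  13:45  14:184  15:152
  16:219  17:261
Giant step factor: 161^(-18) ≡ 105 (mod 307).
Scan 296·105^i mod 307 for i = 0, 1, …:
  i=0: 296   i=1: 73   i=2: 297   i=3: 178
  i=4: 270   i=5: 106
Match at i=5, j=7: n = 5·18 + 7 = 97.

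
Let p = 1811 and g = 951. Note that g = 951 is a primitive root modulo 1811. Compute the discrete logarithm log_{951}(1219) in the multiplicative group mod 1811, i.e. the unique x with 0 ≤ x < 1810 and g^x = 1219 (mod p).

Baby-step giant-step with m = ceil(sqrt(1810)) = 43.
Baby table (951^j mod 1811 for j=0..42):
  0:1  1:951  2:712  3:1609  4:1675  5:1056  6:962  7:307
  8:386  9:1264  10:1371  11:1712  12:23  13:141  14:77  15:787
  16:494  17:745  18:394  19:1628  20:1634  21:96  22:746  23:1345
  24:529  25:1432  26:1771  27:1802  28:496  29:836  30:7  31:1224
  32:1362  33:397  34:859  35:148  36:1301  37:338  38:891  39:1604
  40:542  41:1118  42:161
Giant step factor: 951^(-43) ≡ 200 (mod 1811).
Scan 1219·200^i mod 1811 for i = 0, 1, …:
  i=0: 1219   i=1: 1126   i=2: 636   i=3: 430
  i=4: 883   i=5: 933   i=6: 67   i=7: 723
  i=8: 1531   i=9: 141
Match at i=9, j=13: x = 9·43 + 13 = 400.

400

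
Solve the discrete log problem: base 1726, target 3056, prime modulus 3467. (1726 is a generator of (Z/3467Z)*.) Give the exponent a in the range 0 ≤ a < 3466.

1446

Baby-step giant-step with m = ceil(sqrt(3466)) = 59.
Baby table (1726^j mod 3467 for j=0..58):
  0:1  1:1726  2:923  3:1745  4:2514  5:1947  6:999  7:1175
  8:3322  9:2821  10:1378  11:66  12:2972  13:1979  14:759  15:2975
  16:223  17:61  18:1276  19:831  20:2435  21:806  22:889  23:2000
  24:2335  25:1556  26:2198  27:850  28:559  29:1008  30:2841  31:1228
  32:1191  33:3202  34:254  35:1562  36:2153  37:2921  38:628  39:2224
  40:655  41:288  42:1307  43:2332  44:3312  45:2896  46:2549  47:3418
  48:2101  49:3311  50:1170  51:1626  52:1673  53:3054  54:1364  55:171
  56:451  57:1818  58:233
Giant step factor: 1726^(-59) ≡ 2724 (mod 3467).
Scan 3056·2724^i mod 3467 for i = 0, 1, …:
  i=0: 3056   i=1: 277   i=2: 2209   i=3: 2071
  i=4: 595   i=5: 1691   i=6: 2108   i=7: 840
  i=8: 3407   i=9: 2976     …   i=23: 1830
  i=24: 2841
Match at i=24, j=30: a = 24·59 + 30 = 1446.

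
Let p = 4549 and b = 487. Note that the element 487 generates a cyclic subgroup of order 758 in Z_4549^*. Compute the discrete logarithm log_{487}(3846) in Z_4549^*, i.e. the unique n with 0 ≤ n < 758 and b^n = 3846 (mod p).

172

Baby-step giant-step with m = ceil(sqrt(758)) = 28.
Baby table (487^j mod 4549 for j=0..27):
  0:1  1:487  2:621  3:2193  4:3525  5:1702  6:956  7:1574
  8:2306  9:3968  10:3640  11:3119  12:4136  13:3574  14:2820  15:4091
  16:4404  17:2169  18:935  19:445  20:2912  21:3405  22:2399  23:3769
  24:2256  25:2363  26:4433  27:2645
Giant step factor: 487^(-28) ≡ 3132 (mod 4549).
Scan 3846·3132^i mod 4549 for i = 0, 1, …:
  i=0: 3846   i=1: 4469   i=2: 4184   i=3: 3168
  i=4: 807   i=5: 2829   i=6: 3525
Match at i=6, j=4: n = 6·28 + 4 = 172.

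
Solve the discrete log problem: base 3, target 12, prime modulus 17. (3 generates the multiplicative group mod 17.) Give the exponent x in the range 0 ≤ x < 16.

Successive powers of 3 modulo 17:
  3^0=1  3^1=3  3^2=9  3^3=10  3^4=13  3^5=5
  3^6=15  3^7=11  3^8=16  3^9=14  3^10=8  3^11=7
  3^12=4  3^13=12
So 3^13 ≡ 12 (mod 17), giving x = 13.

13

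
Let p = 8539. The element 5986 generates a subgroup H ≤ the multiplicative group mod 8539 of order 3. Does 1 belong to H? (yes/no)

⟨5986⟩ has order 3; its elements mod 8539 are {1, 2552, 5986}.
1 is in this set.

yes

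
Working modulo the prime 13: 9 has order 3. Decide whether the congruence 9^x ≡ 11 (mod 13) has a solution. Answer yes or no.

⟨9⟩ has order 3; its elements mod 13 are {1, 3, 9}.
11 is not in this set.

no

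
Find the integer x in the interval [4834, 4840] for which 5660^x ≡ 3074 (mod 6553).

4835

Compute 5660^4834 mod 6553 = 4194, then multiply by 5660 repeatedly:
  5660^4834=4194  5660^4835=3074
Found 3074 at exponent 4835.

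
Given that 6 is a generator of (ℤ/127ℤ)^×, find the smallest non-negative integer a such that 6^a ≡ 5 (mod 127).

15

Successive powers of 6 modulo 127:
  6^0=1  6^1=6  6^2=36  6^3=89  6^4=26  6^5=29
  6^6=47  6^7=28  6^8=41  6^9=119  6^10=79  6^11=93
  6^12=50  6^13=46  6^14=22  6^15=5
So 6^15 ≡ 5 (mod 127), giving a = 15.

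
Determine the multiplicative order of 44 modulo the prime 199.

The order of 44 must divide p − 1 = 198 = 2 · 3^2 · 11.
Divisors: 1, 2, 3, 6, 9, 11, 18, 22, 33, 66, 99, 198.
Check each in increasing order: 44^1 ≡ 44;  44^2 ≡ 145;  44^3 ≡ 12;  44^6 ≡ 144;  44^9 ≡ 136;  44^11 ≡ 19;  44^18 ≡ 188;  44^22 ≡ 162;  44^33 ≡ 93;  44^66 ≡ 92;  44^99 ≡ 198;  44^198 ≡ 1.
Smallest exponent giving 1 is 198.

198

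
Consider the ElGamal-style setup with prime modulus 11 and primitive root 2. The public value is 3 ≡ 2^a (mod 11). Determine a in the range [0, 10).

Successive powers of 2 modulo 11:
  2^0=1  2^1=2  2^2=4  2^3=8  2^4=5  2^5=10
  2^6=9  2^7=7  2^8=3
So 2^8 ≡ 3 (mod 11), giving a = 8.

8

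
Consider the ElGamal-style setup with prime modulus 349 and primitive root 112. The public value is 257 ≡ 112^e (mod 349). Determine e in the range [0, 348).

108

Baby-step giant-step with m = ceil(sqrt(348)) = 19.
Baby table (112^j mod 349 for j=0..18):
  0:1  1:112  2:329  3:203  4:51  5:128  6:27  7:232
  8:158  9:246  10:330  11:315  12:31  13:331  14:78  15:11
  16:185  17:129  18:139
Giant step factor: 112^(-19) ≡ 242 (mod 349).
Scan 257·242^i mod 349 for i = 0, 1, …:
  i=0: 257   i=1: 72   i=2: 323   i=3: 339
  i=4: 23   i=5: 331
Match at i=5, j=13: e = 5·19 + 13 = 108.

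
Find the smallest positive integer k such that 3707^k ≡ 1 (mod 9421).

9420

The order of 3707 must divide p − 1 = 9420 = 2^2 · 3 · 5 · 157.
Divisors: 1, 2, 3, 4, 5, 6, 10, 12, 15, 20, 30, 60, 157, 314, 471, 628, 785, 942, 1570, 1884, 2355, 3140, 4710, 9420.
Check each in increasing order: 3707^1 ≡ 3707;  3707^2 ≡ 6031;  3707^3 ≡ 884;  3707^4 ≡ 7901;  3707^5 ≡ 8539;  3707^6 ≡ 8934;  3707^10 ≡ 5402;  3707^12 ≡ 1644;  3707^15 ≡ 2462;  3707^20 ≡ 4767;  3707^30 ≡ 3741;  3707^60 ≡ 4896;  3707^157 ≡ 4784;  3707^314 ≡ 3047;  3707^471 ≡ 2561;  3707^628 ≡ 4524;  3707^785 ≡ 2779;  3707^942 ≡ 1705;  3707^1570 ≡ 7042;  3707^1884 ≡ 5357;  3707^2355 ≡ 2301;  3707^3140 ≡ 7041;  3707^4710 ≡ 9420;  3707^9420 ≡ 1.
Smallest exponent giving 1 is 9420.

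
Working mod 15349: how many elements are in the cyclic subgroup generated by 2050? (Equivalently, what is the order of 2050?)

The order of 2050 must divide p − 1 = 15348 = 2^2 · 3 · 1279.
Divisors: 1, 2, 3, 4, 6, 12, 1279, 2558, 3837, 5116, 7674, 15348.
Check each in increasing order: 2050^1 ≡ 2050;  2050^2 ≡ 12223;  2050^3 ≡ 7582;  2050^4 ≡ 9912;  2050^6 ≡ 4719;  2050^12 ≡ 12911;  2050^1279 ≡ 8802;  2050^2558 ≡ 8801;  2050^3837 ≡ 15348;  2050^5116 ≡ 6547;  2050^7674 ≡ 1.
Smallest exponent giving 1 is 7674.

7674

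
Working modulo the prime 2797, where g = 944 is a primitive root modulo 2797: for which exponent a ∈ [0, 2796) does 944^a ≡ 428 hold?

501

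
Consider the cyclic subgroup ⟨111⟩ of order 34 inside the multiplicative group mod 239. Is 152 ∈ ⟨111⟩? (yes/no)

no

152 ∈ ⟨111⟩ iff 152^34 ≡ 1 (mod 239), since |⟨111⟩| = 34.
152^34 mod 239 = 201.
Since 201 ≠ 1, 152 does not lie in the subgroup.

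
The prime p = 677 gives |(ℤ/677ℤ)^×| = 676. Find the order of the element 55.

169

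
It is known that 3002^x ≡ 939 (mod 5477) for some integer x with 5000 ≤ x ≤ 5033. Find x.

5031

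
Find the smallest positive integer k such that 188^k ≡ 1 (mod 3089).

The order of 188 must divide p − 1 = 3088 = 2^4 · 193.
Divisors: 1, 2, 4, 8, 16, 193, 386, 772, 1544, 3088.
Check each in increasing order: 188^1 ≡ 188;  188^2 ≡ 1365;  188^4 ≡ 558;  188^8 ≡ 2464;  188^16 ≡ 1411;  188^193 ≡ 393;  188^386 ≡ 3088;  188^772 ≡ 1.
Smallest exponent giving 1 is 772.

772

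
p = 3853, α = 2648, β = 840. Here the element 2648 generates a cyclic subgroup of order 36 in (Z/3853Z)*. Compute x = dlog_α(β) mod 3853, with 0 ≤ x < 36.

Successive powers of 2648 modulo 3853:
  2648^0=1  2648^1=2648  2648^2=3297  2648^3=3411  2648^4=896  2648^5=3013
  2648^6=2714  2648^7=827  2648^8=1392  2648^9=2548  2648^10=501  2648^11=1216
  2648^12=2713  2648^13=2032  2648^14=1948  2648^15=2990  2648^16=3458  2648^17=2056
  2648^18=3852  2648^19=1205  2648^20=556  2648^21=442  2648^22=2957  2648^23=840
So 2648^23 ≡ 840 (mod 3853), giving x = 23.

23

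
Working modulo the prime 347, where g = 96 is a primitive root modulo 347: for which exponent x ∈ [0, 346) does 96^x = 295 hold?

Baby-step giant-step with m = ceil(sqrt(346)) = 19.
Baby table (96^j mod 347 for j=0..18):
  0:1  1:96  2:194  3:233  4:160  5:92  6:157  7:151
  8:269  9:146  10:136  11:217  12:12  13:111  14:246  15:20
  16:185  17:63  18:149
Giant step factor: 96^(-19) ≡ 338 (mod 347).
Scan 295·338^i mod 347 for i = 0, 1, …:
  i=0: 295   i=1: 121   i=2: 299   i=3: 85
  i=4: 276   i=5: 292   i=6: 148   i=7: 56
  i=8: 190   i=9: 25     …   i=16: 240
  i=17: 269
Match at i=17, j=8: x = 17·19 + 8 = 331.

331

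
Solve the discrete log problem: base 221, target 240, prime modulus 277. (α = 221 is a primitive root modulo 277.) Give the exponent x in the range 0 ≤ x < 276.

213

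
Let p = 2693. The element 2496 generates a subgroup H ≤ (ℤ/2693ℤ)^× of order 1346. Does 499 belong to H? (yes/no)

yes

499 ∈ ⟨2496⟩ iff 499^1346 ≡ 1 (mod 2693), since |⟨2496⟩| = 1346.
499^1346 mod 2693 = 1.
Since 1 = 1, 499 lies in the subgroup.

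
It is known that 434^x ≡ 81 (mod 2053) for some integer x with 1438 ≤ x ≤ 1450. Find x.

1448

Compute 434^1438 mod 2053 = 786, then multiply by 434 repeatedly:
  434^1438=786  434^1439=326  434^1440=1880  434^1441=879  434^1442=1681
  434^1443=739  434^1444=458  434^1445=1684  434^1446=2041  434^1447=951
  434^1448=81
Found 81 at exponent 1448.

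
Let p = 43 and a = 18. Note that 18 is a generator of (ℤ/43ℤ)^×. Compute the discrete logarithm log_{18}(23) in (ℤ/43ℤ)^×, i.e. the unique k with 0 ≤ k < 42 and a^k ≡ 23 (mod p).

2

Baby-step giant-step with m = ceil(sqrt(42)) = 7.
Baby table (18^j mod 43 for j=0..6):
  0:1  1:18  2:23  3:27  4:13  5:19  6:41
Giant step factor: 18^(-7) ≡ 37 (mod 43).
Scan 23·37^i mod 43 for i = 0, 1, …:
  i=0: 23
Match at i=0, j=2: k = 0·7 + 2 = 2.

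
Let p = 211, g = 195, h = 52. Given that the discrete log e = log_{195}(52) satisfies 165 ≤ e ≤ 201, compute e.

Compute 195^165 mod 211 = 40, then multiply by 195 repeatedly:
  195^165=40  195^166=204  195^167=112  195^168=107  195^169=187
  195^170=173  195^171=186  195^172=189  195^173=141  195^174=65
  195^175=15  195^176=182  195^177=42  195^178=172  195^179=202
  195^180=144  195^181=17  195^182=150  195^183=132  195^184=209
  195^185=32  195^186=121  195^187=174  195^188=170  195^189=23
  195^190=54  195^191=191  195^192=109  195^193=155  195^194=52
Found 52 at exponent 194.

194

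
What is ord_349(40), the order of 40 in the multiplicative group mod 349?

The order of 40 must divide p − 1 = 348 = 2^2 · 3 · 29.
Divisors: 1, 2, 3, 4, 6, 12, 29, 58, 87, 116, 174, 348.
Check each in increasing order: 40^1 ≡ 40;  40^2 ≡ 204;  40^3 ≡ 133;  40^4 ≡ 85;  40^6 ≡ 239;  40^12 ≡ 234;  40^29 ≡ 189;  40^58 ≡ 123;  40^87 ≡ 213;  40^116 ≡ 122;  40^174 ≡ 348;  40^348 ≡ 1.
Smallest exponent giving 1 is 348.

348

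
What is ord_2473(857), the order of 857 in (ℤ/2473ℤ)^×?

The order of 857 must divide p − 1 = 2472 = 2^3 · 3 · 103.
Divisors: 1, 2, 3, 4, 6, 8, 12, 24, 103, 206, 309, 412, 618, 824, 1236, 2472.
Check each in increasing order: 857^1 ≡ 857;  857^2 ≡ 2441;  857^3 ≡ 2252;  857^4 ≡ 1024;  857^6 ≡ 1854;  857^8 ≡ 24;  857^12 ≡ 2319;  857^24 ≡ 1459;  857^103 ≡ 1458;  857^206 ≡ 1457;  857^309 ≡ 2472;  857^412 ≡ 1015;  857^618 ≡ 1.
Smallest exponent giving 1 is 618.

618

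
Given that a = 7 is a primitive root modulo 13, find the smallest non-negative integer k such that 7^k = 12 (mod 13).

6

Successive powers of 7 modulo 13:
  7^0=1  7^1=7  7^2=10  7^3=5  7^4=9  7^5=11
  7^6=12
So 7^6 ≡ 12 (mod 13), giving k = 6.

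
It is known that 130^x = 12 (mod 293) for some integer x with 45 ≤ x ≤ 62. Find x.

Compute 130^45 mod 293 = 157, then multiply by 130 repeatedly:
  130^45=157  130^46=193  130^47=185  130^48=24  130^49=190
  130^50=88  130^51=13  130^52=225  130^53=243  130^54=239
  130^55=12
Found 12 at exponent 55.

55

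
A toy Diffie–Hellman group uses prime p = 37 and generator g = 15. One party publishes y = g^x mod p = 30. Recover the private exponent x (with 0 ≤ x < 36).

26

Successive powers of 15 modulo 37:
  15^0=1  15^1=15  15^2=3  15^3=8  15^4=9  15^5=24
  15^6=27  15^7=35  15^8=7  15^9=31  15^10=21  15^11=19
  15^12=26  15^13=20  15^14=4  15^15=23  15^16=12  15^17=32
  15^18=36  15^19=22  15^20=34  15^21=29  15^22=28  15^23=13
  15^24=10  15^25=2  15^26=30
So 15^26 ≡ 30 (mod 37), giving x = 26.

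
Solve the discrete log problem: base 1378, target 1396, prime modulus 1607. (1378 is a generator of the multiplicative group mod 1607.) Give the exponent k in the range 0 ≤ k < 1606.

Baby-step giant-step with m = ceil(sqrt(1606)) = 41.
Baby table (1378^j mod 1607 for j=0..40):
  0:1  1:1378  2:1017  3:122  4:988  5:335  6:421  7:11
  8:695  9:1545  10:1342  11:1226  12:471  13:1417  14:121  15:1217
  16:925  17:299  18:630  19:360  20:1124  21:1331  22:531  23:533
  24:75  25:502  26:746  27:1115  28:178  29:1020  30:1042  31:825
  32:701  33:171  34:1016  35:351  36:1578  37:213  38:1040  39:1283
  40:274
Giant step factor: 1378^(-41) ≡ 22 (mod 1607).
Scan 1396·22^i mod 1607 for i = 0, 1, …:
  i=0: 1396   i=1: 179   i=2: 724   i=3: 1465
  i=4: 90   i=5: 373   i=6: 171
Match at i=6, j=33: k = 6·41 + 33 = 279.

279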